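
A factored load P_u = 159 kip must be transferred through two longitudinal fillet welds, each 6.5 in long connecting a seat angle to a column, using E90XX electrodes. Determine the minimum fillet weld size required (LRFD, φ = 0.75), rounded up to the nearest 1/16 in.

E90XX → F_EXX = 90 ksi.
Total weld length L = 13 in.
Required throat t_e = P_u / (φ × 0.6 F_EXX × L) = 159 / (0.75 × 0.6 × 90 × 13) = 0.302 in.
Required leg w = t_e / 0.707 = 0.4271 in → use 7/16 in.

w = 7/16 in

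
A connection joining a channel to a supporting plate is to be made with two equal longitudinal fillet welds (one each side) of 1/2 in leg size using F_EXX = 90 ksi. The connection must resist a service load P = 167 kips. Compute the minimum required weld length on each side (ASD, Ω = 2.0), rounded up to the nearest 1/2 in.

Throat t_e = 0.707 × 0.5 = 0.3535 in.
r_n/Ω = (0.6 × 90 × 0.3535) / 2.0 = 9.544 kip/in.
L_req = P / (r_n/Ω) = 167 / 9.544 = 17.5 in total.
Per side: 17.5 / 2 = 8.748 in.
Round up → use L = 9 in on each side.

L = 9 in on each side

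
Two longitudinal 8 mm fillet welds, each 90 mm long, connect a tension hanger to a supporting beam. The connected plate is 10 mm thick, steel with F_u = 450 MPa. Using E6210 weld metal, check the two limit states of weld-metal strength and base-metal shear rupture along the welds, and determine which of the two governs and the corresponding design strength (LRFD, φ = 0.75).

E62XX → F_EXX = 620 MPa.
t_e = 0.707 × 8 = 5.656 mm; L = 180 mm.
Weld metal: φR_n = 0.75 × 0.6 × 620 × 5.656 × 180 × 10⁻³ = 284 kN.
Base metal (shear rupture): φR_n = 0.75 × 0.6 × 450 × 10 × 180 × 10⁻³ = 364.5 kN.
Governing: weld metal.

φR_n ≈ 284 kN (weld metal governs)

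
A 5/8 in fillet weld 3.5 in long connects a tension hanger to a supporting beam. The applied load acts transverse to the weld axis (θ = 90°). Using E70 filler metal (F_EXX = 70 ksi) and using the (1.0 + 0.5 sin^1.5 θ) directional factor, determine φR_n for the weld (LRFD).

φR_n ≈ 73.1 kip

t_e = 0.707 × 0.625 = 0.4419 in; A_we = 0.4419 × 3.5 = 1.547 in².
Directional factor: 1.0 + 0.5 sin^1.5(90°) = 1.5.
F_nw = 0.6 × 70 × 1.5 = 63 ksi.
φR_n = 0.75 × 63 × 1.547 = 73.08 kip.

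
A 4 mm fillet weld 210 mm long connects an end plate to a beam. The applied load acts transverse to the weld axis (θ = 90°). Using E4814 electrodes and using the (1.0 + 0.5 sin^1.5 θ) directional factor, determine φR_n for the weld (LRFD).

E48XX → F_EXX = 480 MPa.
t_e = 0.707 × 4 = 2.828 mm; A_we = 2.828 × 210 = 593.9 mm².
Directional factor: 1.0 + 0.5 sin^1.5(90°) = 1.5.
F_nw = 0.6 × 480 × 1.5 = 432 MPa.
φR_n = 0.75 × 432 × 593.9 × 10⁻³ = 192.4 kN.

φR_n ≈ 192 kN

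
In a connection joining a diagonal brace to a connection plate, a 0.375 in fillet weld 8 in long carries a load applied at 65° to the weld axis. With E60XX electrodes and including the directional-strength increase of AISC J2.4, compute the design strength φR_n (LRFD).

φR_n ≈ 82 kips

E60XX → F_EXX = 60 ksi.
t_e = 0.707 × 0.375 = 0.2651 in; A_we = 0.2651 × 8 = 2.121 in².
Directional factor: 1.0 + 0.5 sin^1.5(65°) = 1.431.
F_nw = 0.6 × 60 × 1.431 = 51.53 ksi.
φR_n = 0.75 × 51.53 × 2.121 = 81.97 kips.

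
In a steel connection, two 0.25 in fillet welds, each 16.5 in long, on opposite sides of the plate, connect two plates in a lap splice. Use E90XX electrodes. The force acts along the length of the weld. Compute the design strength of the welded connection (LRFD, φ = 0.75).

E90XX → F_EXX = 90 ksi.
Effective throat t_e = 0.707 × 0.25 = 0.1767 in.
Total length L = 33 in; A_we = 0.1767 × 33 = 5.833 in².
F_nw = 0.6 F_EXX = 0.6 × 90 = 54 ksi.
φR_n = 0.75 × 54 × 5.833 = 236.2 kip.

φR_n ≈ 236 kip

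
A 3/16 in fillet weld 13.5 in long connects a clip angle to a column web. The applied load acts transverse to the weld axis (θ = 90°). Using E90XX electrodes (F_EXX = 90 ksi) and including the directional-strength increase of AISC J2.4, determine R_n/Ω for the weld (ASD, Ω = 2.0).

R_n/Ω ≈ 72.5 kips

t_e = 0.707 × 0.1875 = 0.1326 in; A_we = 0.1326 × 13.5 = 1.79 in².
Directional factor: 1.0 + 0.5 sin^1.5(90°) = 1.5.
F_nw = 0.6 × 90 × 1.5 = 81 ksi.
R_n/Ω = (81 × 1.79) / 2.0 = 72.48 kips.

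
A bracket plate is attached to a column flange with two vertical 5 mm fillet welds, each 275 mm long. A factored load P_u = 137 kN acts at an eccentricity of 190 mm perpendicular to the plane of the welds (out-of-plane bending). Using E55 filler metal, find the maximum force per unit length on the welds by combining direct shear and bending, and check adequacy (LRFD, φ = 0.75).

E55XX → F_EXX = 550 MPa.
L_w = 2 × 275 = 550 mm; section modulus (unit throat) S = 2 × L²/6 = 25210 mm².
Direct shear f_v = P/L_w = 137×10³/550 = 249.1 N/mm.
Moment M = P × e = 137×10³ × 190 = 26030000 N·mm; bending f_b = M/S = 1033 N/mm.
f_max = √(f_v² + f_b²) = √(249.1² + 1033²) = 1062 N/mm.
φr_n = 0.75 × 0.6 × 550 × (0.707 × 5) = 874.9 N/mm → NOT adequate.

f_max ≈ 1060 N/mm; NOT adequate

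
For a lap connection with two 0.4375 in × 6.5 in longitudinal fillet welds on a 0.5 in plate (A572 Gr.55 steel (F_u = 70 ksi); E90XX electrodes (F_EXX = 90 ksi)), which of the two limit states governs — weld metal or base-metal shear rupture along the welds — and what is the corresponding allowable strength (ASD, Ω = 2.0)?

R_n/Ω ≈ 109 kips (weld metal governs)

t_e = 0.707 × 0.4375 = 0.3093 in; L = 13 in.
Weld metal: R_n/Ω = (1/2.0) × 0.6 × 90 × 0.3093 × 13 = 108.6 kips.
Base metal (shear rupture): R_n/Ω = (1/2.0) × 0.6 × 70 × 0.5 × 13 = 136.5 kips.
Governing: weld metal.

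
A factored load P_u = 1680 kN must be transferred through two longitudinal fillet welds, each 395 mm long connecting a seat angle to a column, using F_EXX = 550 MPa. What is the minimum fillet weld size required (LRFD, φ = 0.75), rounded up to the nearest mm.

w = 13 mm

Total weld length L = 790 mm.
Required throat t_e = P_u / (φ × 0.6 F_EXX × L) = 1680 / (0.75 × 0.6 × 550 × 790 × 10⁻³) = 8.592 mm.
Required leg w = t_e / 0.707 = 12.15 mm → use 13 mm.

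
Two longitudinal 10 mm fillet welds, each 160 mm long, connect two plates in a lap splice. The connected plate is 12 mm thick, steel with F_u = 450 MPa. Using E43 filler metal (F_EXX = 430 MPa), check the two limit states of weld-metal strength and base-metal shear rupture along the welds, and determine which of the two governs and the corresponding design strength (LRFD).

t_e = 0.707 × 10 = 7.07 mm; L = 320 mm.
Weld metal: φR_n = 0.75 × 0.6 × 430 × 7.07 × 320 × 10⁻³ = 437.8 kN.
Base metal (shear rupture): φR_n = 0.75 × 0.6 × 450 × 12 × 320 × 10⁻³ = 777.6 kN.
Governing: weld metal.

φR_n ≈ 438 kN (weld metal governs)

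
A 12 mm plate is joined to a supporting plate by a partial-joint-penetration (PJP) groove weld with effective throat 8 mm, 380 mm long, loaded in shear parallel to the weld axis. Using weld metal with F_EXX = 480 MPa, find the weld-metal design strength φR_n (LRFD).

Effective throat (given) t_e = 8 mm.
A_we = 8 × 380 = 3040 mm².
F_nw = 0.6 F_EXX = 288 MPa.
φR_n = 0.75 × 288 × 3040 × 10⁻³ = 656.6 kN.

φR_n ≈ 657 kN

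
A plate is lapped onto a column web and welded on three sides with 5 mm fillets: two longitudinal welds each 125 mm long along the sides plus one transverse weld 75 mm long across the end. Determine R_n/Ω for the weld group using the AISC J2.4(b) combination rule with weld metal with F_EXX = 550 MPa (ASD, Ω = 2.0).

t_e = 0.707 × 5 = 3.535 mm.
R_nwl = 0.6 × 550 × 3.535 × 250 × 10⁻³ = 291.6 kN (longitudinal, 2 welds).
R_nwt = 0.6 × 550 × 3.535 × 75 × 10⁻³ = 87.49 kN (transverse, base value).
(i) R_nwl + R_nwt = 379.1 kN; (ii) 0.85 R_nwl + 1.5 R_nwt = 379.1 kN.
R_n = max = 379.1 kN [governs: (ii)]; R_n/Ω = 189.6 kN.

R_n/Ω ≈ 190 kN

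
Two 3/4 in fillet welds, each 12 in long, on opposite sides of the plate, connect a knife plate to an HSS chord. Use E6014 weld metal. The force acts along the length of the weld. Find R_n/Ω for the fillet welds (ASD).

R_n/Ω ≈ 229 kips

E60XX → F_EXX = 60 ksi.
Effective throat t_e = 0.707 × 0.75 = 0.5302 in.
Total length L = 24 in; A_we = 0.5302 × 24 = 12.73 in².
F_nw = 0.6 F_EXX = 0.6 × 60 = 36 ksi.
R_n = 36 × 12.73 = 458.1 kips; R_n/Ω = 458.1/2.0 = 229.1 kips.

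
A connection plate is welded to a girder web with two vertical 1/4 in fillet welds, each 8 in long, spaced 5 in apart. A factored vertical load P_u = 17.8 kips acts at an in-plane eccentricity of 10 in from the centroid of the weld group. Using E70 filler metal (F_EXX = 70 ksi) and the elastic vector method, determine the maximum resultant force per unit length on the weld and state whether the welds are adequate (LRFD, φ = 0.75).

Total weld length L_w = 16 in. Treat welds as unit-width lines.
Polar moment about centroid: J = 2[d³/12 + d(b/2)²] = 2[8³/12 + 8×2.5²] = 185.3 in³.
Direct shear f_v = P/L_w = 17.8 / 16 = 1.113 kip/in (vertical).
Torsion M = P·e = 17.8 × 10 = 178 kip·in.
Critical point at (x, y) = (2.5, 4) from centroid. f_tx = M·y/J = 3.842 kip/in; f_ty = M·x/J = 2.401 kip/in.
Resultant f_max = √[f_tx² + (f_v + f_ty)²] = √[3.842² + (1.113 + 2.401)²] = 5.206 kip/in.
Capacity per unit length: φr_n = 0.75 × 0.6 × 70 × (0.707 × 0.25) = 5.568 kip/in.
5.206 ≤ 5.568 → adequate.

f_max ≈ 5.21 kip/in; adequate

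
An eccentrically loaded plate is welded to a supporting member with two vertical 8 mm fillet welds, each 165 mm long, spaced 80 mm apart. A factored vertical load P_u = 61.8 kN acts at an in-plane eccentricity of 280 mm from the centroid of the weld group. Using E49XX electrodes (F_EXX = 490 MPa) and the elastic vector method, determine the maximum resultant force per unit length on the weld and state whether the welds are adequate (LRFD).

Total weld length L_w = 330 mm. Treat welds as unit-width lines.
Polar moment about centroid: J = 2[d³/12 + d(b/2)²] = 2[165³/12 + 165×40²] = 1277000 mm³.
Direct shear f_v = P/L_w = 61.8×10³ / 330 = 187.3 N/mm (vertical).
Torsion M = P·e = 61.8×10³ × 280 = 17304000 N·mm.
Critical point at (x, y) = (40, 82.5) from centroid. f_tx = M·y/J = 1118 N/mm; f_ty = M·x/J = 542.2 N/mm.
Resultant f_max = √[f_tx² + (f_v + f_ty)²] = √[1118² + (187.3 + 542.2)²] = 1335 N/mm.
Capacity per unit length: φr_n = 0.75 × 0.6 × 490 × (0.707 × 8) = 1247 N/mm.
1335 > 1247 → NOT adequate.

f_max ≈ 1340 N/mm; NOT adequate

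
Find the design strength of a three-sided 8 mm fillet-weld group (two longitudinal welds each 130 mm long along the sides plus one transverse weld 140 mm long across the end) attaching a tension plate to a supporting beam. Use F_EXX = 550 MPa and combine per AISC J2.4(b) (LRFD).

t_e = 0.707 × 8 = 5.656 mm.
R_nwl = 0.6 × 550 × 5.656 × 260 × 10⁻³ = 485.3 kN (longitudinal, 2 welds).
R_nwt = 0.6 × 550 × 5.656 × 140 × 10⁻³ = 261.3 kN (transverse, base value).
(i) R_nwl + R_nwt = 746.6 kN; (ii) 0.85 R_nwl + 1.5 R_nwt = 804.5 kN.
R_n = max = 804.5 kN [governs: (ii)]; φR_n = 603.3 kN.

φR_n ≈ 603 kN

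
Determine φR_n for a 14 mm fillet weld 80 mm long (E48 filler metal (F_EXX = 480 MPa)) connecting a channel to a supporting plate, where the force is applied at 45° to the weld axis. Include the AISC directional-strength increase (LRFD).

t_e = 0.707 × 14 = 9.898 mm; A_we = 9.898 × 80 = 791.8 mm².
Directional factor: 1.0 + 0.5 sin^1.5(45°) = 1.297.
F_nw = 0.6 × 480 × 1.297 = 373.6 MPa.
φR_n = 0.75 × 373.6 × 791.8 × 10⁻³ = 221.9 kN.

φR_n ≈ 222 kN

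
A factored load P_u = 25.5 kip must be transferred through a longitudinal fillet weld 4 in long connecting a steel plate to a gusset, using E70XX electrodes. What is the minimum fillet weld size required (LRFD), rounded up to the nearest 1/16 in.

w = 5/16 in

E70XX → F_EXX = 70 ksi.
Total weld length L = 4 in.
Required throat t_e = P_u / (φ × 0.6 F_EXX × L) = 25.5 / (0.75 × 0.6 × 70 × 4) = 0.2024 in.
Required leg w = t_e / 0.707 = 0.2863 in → use 5/16 in.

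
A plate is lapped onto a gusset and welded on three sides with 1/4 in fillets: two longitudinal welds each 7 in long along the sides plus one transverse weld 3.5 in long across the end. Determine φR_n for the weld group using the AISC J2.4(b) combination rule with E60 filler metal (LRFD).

φR_n ≈ 83.5 kip

E60XX → F_EXX = 60 ksi.
t_e = 0.707 × 0.25 = 0.1767 in.
R_nwl = 0.6 × 60 × 0.1767 × 14 = 89.08 kip (longitudinal, 2 welds).
R_nwt = 0.6 × 60 × 0.1767 × 3.5 = 22.27 kip (transverse, base value).
(i) R_nwl + R_nwt = 111.4 kip; (ii) 0.85 R_nwl + 1.5 R_nwt = 109.1 kip.
R_n = max = 111.4 kip [governs: (i)]; φR_n = 83.51 kip.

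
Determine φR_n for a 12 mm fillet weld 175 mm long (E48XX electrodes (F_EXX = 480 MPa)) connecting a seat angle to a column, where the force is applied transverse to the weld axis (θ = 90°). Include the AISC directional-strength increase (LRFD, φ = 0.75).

φR_n ≈ 481 kN

t_e = 0.707 × 12 = 8.484 mm; A_we = 8.484 × 175 = 1485 mm².
Directional factor: 1.0 + 0.5 sin^1.5(90°) = 1.5.
F_nw = 0.6 × 480 × 1.5 = 432 MPa.
φR_n = 0.75 × 432 × 1485 × 10⁻³ = 481 kN.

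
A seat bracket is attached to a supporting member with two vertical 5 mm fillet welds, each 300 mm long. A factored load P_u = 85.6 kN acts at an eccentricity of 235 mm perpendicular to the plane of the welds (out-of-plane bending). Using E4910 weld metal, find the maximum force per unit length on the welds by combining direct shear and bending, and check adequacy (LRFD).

E49XX → F_EXX = 490 MPa.
L_w = 2 × 300 = 600 mm; section modulus (unit throat) S = 2 × L²/6 = 30000 mm².
Direct shear f_v = P/L_w = 85.6×10³/600 = 142.7 N/mm.
Moment M = P × e = 85.6×10³ × 235 = 20116000 N·mm; bending f_b = M/S = 670.5 N/mm.
f_max = √(f_v² + f_b²) = √(142.7² + 670.5²) = 685.5 N/mm.
φr_n = 0.75 × 0.6 × 490 × (0.707 × 5) = 779.5 N/mm → adequate.

f_max ≈ 686 N/mm; adequate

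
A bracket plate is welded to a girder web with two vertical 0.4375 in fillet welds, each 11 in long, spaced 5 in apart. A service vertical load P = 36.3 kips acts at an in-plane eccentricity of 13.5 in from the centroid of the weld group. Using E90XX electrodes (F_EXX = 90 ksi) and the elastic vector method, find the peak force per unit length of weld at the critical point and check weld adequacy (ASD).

Total weld length L_w = 22 in. Treat welds as unit-width lines.
Polar moment about centroid: J = 2[d³/12 + d(b/2)²] = 2[11³/12 + 11×2.5²] = 359.3 in³.
Direct shear f_v = P/L_w = 36.3 / 22 = 1.65 kip/in (vertical).
Torsion M = P·e = 36.3 × 13.5 = 490.05 kip·in.
Critical point at (x, y) = (2.5, 5.5) from centroid. f_tx = M·y/J = 7.501 kip/in; f_ty = M·x/J = 3.409 kip/in.
Resultant f_max = √[f_tx² + (f_v + f_ty)²] = √[7.501² + (1.65 + 3.409)²] = 9.048 kip/in.
Capacity per unit length: r_n/Ω = (1/2.0) × 0.6 × 90 × (0.707 × 0.4375) = 8.351 kip/in.
9.048 > 8.351 → NOT adequate.

f_max ≈ 9.05 kip/in; NOT adequate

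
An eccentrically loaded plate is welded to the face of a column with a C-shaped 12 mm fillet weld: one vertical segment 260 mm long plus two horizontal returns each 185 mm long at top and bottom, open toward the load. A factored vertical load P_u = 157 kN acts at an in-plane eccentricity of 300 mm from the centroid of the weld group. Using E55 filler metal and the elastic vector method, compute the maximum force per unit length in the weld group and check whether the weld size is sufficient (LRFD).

E55XX → F_EXX = 550 MPa.
Total weld length L_w = 630 mm. Treat welds as unit-width lines.
Centroid: x̄ = 2×185×92.5 / 630 = 54.33 mm from the vertical weld.
Polar moment about centroid: J = I_x + I_y = [260³/12 + 2×185×130²] + [260×54.33² + 2(185³/12 + 185×38.17²)] = 10080000 mm³.
Direct shear f_v = P/L_w = 157×10³ / 630 = 249.2 N/mm (vertical).
Torsion M = P·e = 157×10³ × 300 = 47100000 N·mm.
Critical point at (x, y) = (130.7, 130) from centroid. f_tx = M·y/J = 607.5 N/mm; f_ty = M·x/J = 610.6 N/mm.
Resultant f_max = √[f_tx² + (f_v + f_ty)²] = √[607.5² + (249.2 + 610.6)²] = 1053 N/mm.
Capacity per unit length: φr_n = 0.75 × 0.6 × 550 × (0.707 × 12) = 2100 N/mm.
1053 ≤ 2100 → adequate.

f_max ≈ 1050 N/mm; adequate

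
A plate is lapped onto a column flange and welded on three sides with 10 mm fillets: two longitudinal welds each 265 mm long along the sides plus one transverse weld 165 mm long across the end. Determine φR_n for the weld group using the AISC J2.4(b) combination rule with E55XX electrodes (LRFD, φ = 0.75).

E55XX → F_EXX = 550 MPa.
t_e = 0.707 × 10 = 7.07 mm.
R_nwl = 0.6 × 550 × 7.07 × 530 × 10⁻³ = 1237 kN (longitudinal, 2 welds).
R_nwt = 0.6 × 550 × 7.07 × 165 × 10⁻³ = 385 kN (transverse, base value).
(i) R_nwl + R_nwt = 1622 kN; (ii) 0.85 R_nwl + 1.5 R_nwt = 1629 kN.
R_n = max = 1629 kN [governs: (ii)]; φR_n = 1221 kN.

φR_n ≈ 1220 kN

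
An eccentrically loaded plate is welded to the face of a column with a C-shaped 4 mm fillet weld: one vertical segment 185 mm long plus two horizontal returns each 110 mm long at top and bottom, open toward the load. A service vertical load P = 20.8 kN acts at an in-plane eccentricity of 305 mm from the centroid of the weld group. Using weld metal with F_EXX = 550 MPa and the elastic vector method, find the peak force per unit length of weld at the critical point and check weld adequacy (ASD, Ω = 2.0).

f_max ≈ 301 N/mm; adequate

Total weld length L_w = 405 mm. Treat welds as unit-width lines.
Centroid: x̄ = 2×110×55 / 405 = 29.88 mm from the vertical weld.
Polar moment about centroid: J = I_x + I_y = [185³/12 + 2×110×92.5²] + [185×29.88² + 2(110³/12 + 110×25.12²)] = 2936000 mm³.
Direct shear f_v = P/L_w = 20.8×10³ / 405 = 51.36 N/mm (vertical).
Torsion M = P·e = 20.8×10³ × 305 = 6344000 N·mm.
Critical point at (x, y) = (80.12, 92.5) from centroid. f_tx = M·y/J = 199.9 N/mm; f_ty = M·x/J = 173.1 N/mm.
Resultant f_max = √[f_tx² + (f_v + f_ty)²] = √[199.9² + (51.36 + 173.1)²] = 300.6 N/mm.
Capacity per unit length: r_n/Ω = (1/2.0) × 0.6 × 550 × (0.707 × 4) = 466.6 N/mm.
300.6 ≤ 466.6 → adequate.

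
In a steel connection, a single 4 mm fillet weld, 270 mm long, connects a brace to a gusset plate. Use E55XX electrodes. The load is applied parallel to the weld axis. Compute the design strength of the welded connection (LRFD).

E55XX → F_EXX = 550 MPa.
Effective throat t_e = 0.707 × 4 = 2.828 mm.
Total length L = 270 mm; A_we = 2.828 × 270 = 763.6 mm².
F_nw = 0.6 F_EXX = 0.6 × 550 = 330 MPa.
φR_n = 0.75 × 330 × 763.6 × 10⁻³ = 189 kN.

φR_n ≈ 189 kN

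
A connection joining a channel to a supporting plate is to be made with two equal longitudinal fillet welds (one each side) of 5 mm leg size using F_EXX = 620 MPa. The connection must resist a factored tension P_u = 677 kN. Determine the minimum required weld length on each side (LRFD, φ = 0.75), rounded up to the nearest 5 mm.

Throat t_e = 0.707 × 5 = 3.535 mm.
φr_n = 0.75 × 0.6 × 620 × 3.535 × 10⁻³ = 0.9863 kN/mm.
L_req = P_u / φr_n = 677 / 0.9863 = 686.4 mm total.
Per side: 686.4 / 2 = 343.2 mm.
Round up → use L = 345 mm on each side.

L = 345 mm on each side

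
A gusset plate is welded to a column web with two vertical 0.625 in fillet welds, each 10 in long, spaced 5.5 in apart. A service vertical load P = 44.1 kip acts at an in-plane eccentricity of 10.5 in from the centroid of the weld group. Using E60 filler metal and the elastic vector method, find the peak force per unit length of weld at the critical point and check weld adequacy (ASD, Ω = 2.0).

f_max ≈ 9.57 kip/in; NOT adequate

E60XX → F_EXX = 60 ksi.
Total weld length L_w = 20 in. Treat welds as unit-width lines.
Polar moment about centroid: J = 2[d³/12 + d(b/2)²] = 2[10³/12 + 10×2.75²] = 317.9 in³.
Direct shear f_v = P/L_w = 44.1 / 20 = 2.205 kip/in (vertical).
Torsion M = P·e = 44.1 × 10.5 = 463.05 kip·in.
Critical point at (x, y) = (2.75, 5) from centroid. f_tx = M·y/J = 7.283 kip/in; f_ty = M·x/J = 4.005 kip/in.
Resultant f_max = √[f_tx² + (f_v + f_ty)²] = √[7.283² + (2.205 + 4.005)²] = 9.571 kip/in.
Capacity per unit length: r_n/Ω = (1/2.0) × 0.6 × 60 × (0.707 × 0.625) = 7.954 kip/in.
9.571 > 7.954 → NOT adequate.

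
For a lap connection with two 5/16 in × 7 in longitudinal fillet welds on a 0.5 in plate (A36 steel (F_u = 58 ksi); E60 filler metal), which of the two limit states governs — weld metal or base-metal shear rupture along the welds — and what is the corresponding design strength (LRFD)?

E60XX → F_EXX = 60 ksi.
t_e = 0.707 × 0.3125 = 0.2209 in; L = 14 in.
Weld metal: φR_n = 0.75 × 0.6 × 60 × 0.2209 × 14 = 83.51 kip.
Base metal (shear rupture): φR_n = 0.75 × 0.6 × 58 × 0.5 × 14 = 182.7 kip.
Governing: weld metal.

φR_n ≈ 83.5 kip (weld metal governs)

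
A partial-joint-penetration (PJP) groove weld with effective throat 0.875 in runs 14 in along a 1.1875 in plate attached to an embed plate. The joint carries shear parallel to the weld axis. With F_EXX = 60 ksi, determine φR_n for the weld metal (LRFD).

φR_n ≈ 331 kip

Effective throat (given) t_e = 0.875 in.
A_we = 0.875 × 14 = 12.25 in².
F_nw = 0.6 F_EXX = 36 ksi.
φR_n = 0.75 × 36 × 12.25 = 330.8 kip.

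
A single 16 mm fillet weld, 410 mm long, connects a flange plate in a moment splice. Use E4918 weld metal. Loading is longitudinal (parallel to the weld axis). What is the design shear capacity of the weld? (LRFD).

E49XX → F_EXX = 490 MPa.
Effective throat t_e = 0.707 × 16 = 11.31 mm.
Total length L = 410 mm; A_we = 11.31 × 410 = 4638 mm².
F_nw = 0.6 F_EXX = 0.6 × 490 = 294 MPa.
φR_n = 0.75 × 294 × 4638 × 10⁻³ = 1023 kN.

φR_n ≈ 1020 kN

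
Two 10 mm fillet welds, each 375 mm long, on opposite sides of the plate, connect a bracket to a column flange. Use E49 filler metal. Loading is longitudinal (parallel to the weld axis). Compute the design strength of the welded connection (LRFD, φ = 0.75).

E49XX → F_EXX = 490 MPa.
Effective throat t_e = 0.707 × 10 = 7.07 mm.
Total length L = 750 mm; A_we = 7.07 × 750 = 5302 mm².
F_nw = 0.6 F_EXX = 0.6 × 490 = 294 MPa.
φR_n = 0.75 × 294 × 5302 × 10⁻³ = 1169 kN.

φR_n ≈ 1170 kN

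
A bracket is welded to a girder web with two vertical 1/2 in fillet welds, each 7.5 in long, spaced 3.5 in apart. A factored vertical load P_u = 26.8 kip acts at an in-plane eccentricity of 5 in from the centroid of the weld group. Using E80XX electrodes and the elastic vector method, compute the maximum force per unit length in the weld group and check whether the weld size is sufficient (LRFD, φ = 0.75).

E80XX → F_EXX = 80 ksi.
Total weld length L_w = 15 in. Treat welds as unit-width lines.
Polar moment about centroid: J = 2[d³/12 + d(b/2)²] = 2[7.5³/12 + 7.5×1.75²] = 116.2 in³.
Direct shear f_v = P/L_w = 26.8 / 15 = 1.787 kip/in (vertical).
Torsion M = P·e = 26.8 × 5 = 134 kip·in.
Critical point at (x, y) = (1.75, 3.75) from centroid. f_tx = M·y/J = 4.323 kip/in; f_ty = M·x/J = 2.017 kip/in.
Resultant f_max = √[f_tx² + (f_v + f_ty)²] = √[4.323² + (1.787 + 2.017)²] = 5.758 kip/in.
Capacity per unit length: φr_n = 0.75 × 0.6 × 80 × (0.707 × 0.5) = 12.73 kip/in.
5.758 ≤ 12.73 → adequate.

f_max ≈ 5.76 kip/in; adequate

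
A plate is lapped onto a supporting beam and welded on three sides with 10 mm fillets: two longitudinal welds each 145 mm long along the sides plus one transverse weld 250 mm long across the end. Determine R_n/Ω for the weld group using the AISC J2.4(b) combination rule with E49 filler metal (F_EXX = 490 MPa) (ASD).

R_n/Ω ≈ 646 kN

t_e = 0.707 × 10 = 7.07 mm.
R_nwl = 0.6 × 490 × 7.07 × 290 × 10⁻³ = 602.8 kN (longitudinal, 2 welds).
R_nwt = 0.6 × 490 × 7.07 × 250 × 10⁻³ = 519.6 kN (transverse, base value).
(i) R_nwl + R_nwt = 1122 kN; (ii) 0.85 R_nwl + 1.5 R_nwt = 1292 kN.
R_n = max = 1292 kN [governs: (ii)]; R_n/Ω = 645.9 kN.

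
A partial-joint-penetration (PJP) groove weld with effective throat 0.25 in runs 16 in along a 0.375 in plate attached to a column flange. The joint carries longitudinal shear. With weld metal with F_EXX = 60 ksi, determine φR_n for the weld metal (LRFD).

φR_n ≈ 108 kip

Effective throat (given) t_e = 0.25 in.
A_we = 0.25 × 16 = 4 in².
F_nw = 0.6 F_EXX = 36 ksi.
φR_n = 0.75 × 36 × 4 = 108 kip.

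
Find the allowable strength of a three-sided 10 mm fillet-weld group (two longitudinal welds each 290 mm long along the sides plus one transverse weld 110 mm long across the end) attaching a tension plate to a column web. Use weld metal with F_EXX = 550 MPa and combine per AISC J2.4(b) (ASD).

t_e = 0.707 × 10 = 7.07 mm.
R_nwl = 0.6 × 550 × 7.07 × 580 × 10⁻³ = 1353 kN (longitudinal, 2 welds).
R_nwt = 0.6 × 550 × 7.07 × 110 × 10⁻³ = 256.6 kN (transverse, base value).
(i) R_nwl + R_nwt = 1610 kN; (ii) 0.85 R_nwl + 1.5 R_nwt = 1535 kN.
R_n = max = 1610 kN [governs: (i)]; R_n/Ω = 804.9 kN.

R_n/Ω ≈ 805 kN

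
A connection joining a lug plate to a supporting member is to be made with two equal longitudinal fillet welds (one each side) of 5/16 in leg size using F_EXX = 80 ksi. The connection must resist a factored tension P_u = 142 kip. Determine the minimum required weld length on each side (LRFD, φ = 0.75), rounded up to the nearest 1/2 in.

Throat t_e = 0.707 × 0.3125 = 0.2209 in.
φr_n = 0.75 × 0.6 × 80 × 0.2209 = 7.954 kip/in.
L_req = P_u / φr_n = 142 / 7.954 = 17.85 in total.
Per side: 17.85 / 2 = 8.927 in.
Round up → use L = 9 in on each side.

L = 9 in on each side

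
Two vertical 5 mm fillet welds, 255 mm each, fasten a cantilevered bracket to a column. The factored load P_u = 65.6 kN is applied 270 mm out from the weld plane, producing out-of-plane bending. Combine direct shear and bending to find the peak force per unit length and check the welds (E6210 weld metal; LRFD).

f_max ≈ 827 N/mm; adequate

E62XX → F_EXX = 620 MPa.
L_w = 2 × 255 = 510 mm; section modulus (unit throat) S = 2 × L²/6 = 21680 mm².
Direct shear f_v = P/L_w = 65.6×10³/510 = 128.6 N/mm.
Moment M = P × e = 65.6×10³ × 270 = 17712000 N·mm; bending f_b = M/S = 817.2 N/mm.
f_max = √(f_v² + f_b²) = √(128.6² + 817.2²) = 827.2 N/mm.
φr_n = 0.75 × 0.6 × 620 × (0.707 × 5) = 986.3 N/mm → adequate.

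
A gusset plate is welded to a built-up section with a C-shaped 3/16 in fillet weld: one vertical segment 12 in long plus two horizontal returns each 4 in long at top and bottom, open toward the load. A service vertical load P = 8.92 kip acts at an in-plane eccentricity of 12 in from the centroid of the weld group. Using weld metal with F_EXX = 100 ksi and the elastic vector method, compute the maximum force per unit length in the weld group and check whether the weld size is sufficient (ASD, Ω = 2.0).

f_max ≈ 1.83 kip/in; adequate

Total weld length L_w = 20 in. Treat welds as unit-width lines.
Centroid: x̄ = 2×4×2 / 20 = 0.8 in from the vertical weld.
Polar moment about centroid: J = I_x + I_y = [12³/12 + 2×4×6²] + [12×0.8² + 2(4³/12 + 4×1.2²)] = 461.9 in³.
Direct shear f_v = P/L_w = 8.92 / 20 = 0.446 kip/in (vertical).
Torsion M = P·e = 8.92 × 12 = 107.04 kip·in.
Critical point at (x, y) = (3.2, 6) from centroid. f_tx = M·y/J = 1.391 kip/in; f_ty = M·x/J = 0.7416 kip/in.
Resultant f_max = √[f_tx² + (f_v + f_ty)²] = √[1.391² + (0.446 + 0.7416)²] = 1.829 kip/in.
Capacity per unit length: r_n/Ω = (1/2.0) × 0.6 × 100 × (0.707 × 0.1875) = 3.977 kip/in.
1.829 ≤ 3.977 → adequate.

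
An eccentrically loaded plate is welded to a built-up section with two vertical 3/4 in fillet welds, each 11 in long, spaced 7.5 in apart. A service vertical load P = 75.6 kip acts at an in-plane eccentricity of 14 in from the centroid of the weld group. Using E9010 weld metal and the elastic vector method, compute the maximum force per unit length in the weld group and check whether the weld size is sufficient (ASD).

f_max ≈ 15.5 kip/in; NOT adequate

E90XX → F_EXX = 90 ksi.
Total weld length L_w = 22 in. Treat welds as unit-width lines.
Polar moment about centroid: J = 2[d³/12 + d(b/2)²] = 2[11³/12 + 11×3.75²] = 531.2 in³.
Direct shear f_v = P/L_w = 75.6 / 22 = 3.436 kip/in (vertical).
Torsion M = P·e = 75.6 × 14 = 1058.4 kip·in.
Critical point at (x, y) = (3.75, 5.5) from centroid. f_tx = M·y/J = 10.96 kip/in; f_ty = M·x/J = 7.472 kip/in.
Resultant f_max = √[f_tx² + (f_v + f_ty)²] = √[10.96² + (3.436 + 7.472)²] = 15.46 kip/in.
Capacity per unit length: r_n/Ω = (1/2.0) × 0.6 × 90 × (0.707 × 0.75) = 14.32 kip/in.
15.46 > 14.32 → NOT adequate.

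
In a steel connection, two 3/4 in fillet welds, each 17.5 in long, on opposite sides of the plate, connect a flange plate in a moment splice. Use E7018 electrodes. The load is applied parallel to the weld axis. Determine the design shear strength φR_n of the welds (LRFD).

φR_n ≈ 585 kip

E70XX → F_EXX = 70 ksi.
Effective throat t_e = 0.707 × 0.75 = 0.5302 in.
Total length L = 35 in; A_we = 0.5302 × 35 = 18.56 in².
F_nw = 0.6 F_EXX = 0.6 × 70 = 42 ksi.
φR_n = 0.75 × 42 × 18.56 = 584.6 kip.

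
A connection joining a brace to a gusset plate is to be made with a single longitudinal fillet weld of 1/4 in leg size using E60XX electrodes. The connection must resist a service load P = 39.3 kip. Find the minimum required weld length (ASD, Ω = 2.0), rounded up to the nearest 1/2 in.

L = 12.5 in

E60XX → F_EXX = 60 ksi.
Throat t_e = 0.707 × 0.25 = 0.1767 in.
r_n/Ω = (0.6 × 60 × 0.1767) / 2.0 = 3.181 kip/in.
L_req = P / (r_n/Ω) = 39.3 / 3.181 = 12.35 in total.
Round up → use L = 12.5 in.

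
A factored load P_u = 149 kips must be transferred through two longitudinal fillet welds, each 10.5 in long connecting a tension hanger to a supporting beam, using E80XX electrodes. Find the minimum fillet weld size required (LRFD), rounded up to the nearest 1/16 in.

w = 5/16 in

E80XX → F_EXX = 80 ksi.
Total weld length L = 21 in.
Required throat t_e = P_u / (φ × 0.6 F_EXX × L) = 149 / (0.75 × 0.6 × 80 × 21) = 0.1971 in.
Required leg w = t_e / 0.707 = 0.2788 in → use 5/16 in.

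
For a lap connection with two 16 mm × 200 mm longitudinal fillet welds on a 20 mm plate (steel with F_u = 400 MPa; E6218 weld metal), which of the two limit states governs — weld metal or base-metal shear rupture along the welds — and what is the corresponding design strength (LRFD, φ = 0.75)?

E62XX → F_EXX = 620 MPa.
t_e = 0.707 × 16 = 11.31 mm; L = 400 mm.
Weld metal: φR_n = 0.75 × 0.6 × 620 × 11.31 × 400 × 10⁻³ = 1262 kN.
Base metal (shear rupture): φR_n = 0.75 × 0.6 × 400 × 20 × 400 × 10⁻³ = 1440 kN.
Governing: weld metal.

φR_n ≈ 1260 kN (weld metal governs)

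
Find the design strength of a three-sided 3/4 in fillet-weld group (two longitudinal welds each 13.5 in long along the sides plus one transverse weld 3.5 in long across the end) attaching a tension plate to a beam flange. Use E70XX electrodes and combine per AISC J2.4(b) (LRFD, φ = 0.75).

E70XX → F_EXX = 70 ksi.
t_e = 0.707 × 0.75 = 0.5302 in.
R_nwl = 0.6 × 70 × 0.5302 × 27 = 601.3 kip (longitudinal, 2 welds).
R_nwt = 0.6 × 70 × 0.5302 × 3.5 = 77.95 kip (transverse, base value).
(i) R_nwl + R_nwt = 679.3 kip; (ii) 0.85 R_nwl + 1.5 R_nwt = 628 kip.
R_n = max = 679.3 kip [governs: (i)]; φR_n = 509.4 kip.

φR_n ≈ 509 kip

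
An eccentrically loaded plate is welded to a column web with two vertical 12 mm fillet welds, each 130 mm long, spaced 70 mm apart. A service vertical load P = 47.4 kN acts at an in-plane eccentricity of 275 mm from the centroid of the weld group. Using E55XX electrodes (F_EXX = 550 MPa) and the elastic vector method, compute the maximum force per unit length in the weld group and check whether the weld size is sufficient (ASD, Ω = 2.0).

Total weld length L_w = 260 mm. Treat welds as unit-width lines.
Polar moment about centroid: J = 2[d³/12 + d(b/2)²] = 2[130³/12 + 130×35²] = 684700 mm³.
Direct shear f_v = P/L_w = 47.4×10³ / 260 = 182.3 N/mm (vertical).
Torsion M = P·e = 47.4×10³ × 275 = 13035000 N·mm.
Critical point at (x, y) = (35, 65) from centroid. f_tx = M·y/J = 1237 N/mm; f_ty = M·x/J = 666.3 N/mm.
Resultant f_max = √[f_tx² + (f_v + f_ty)²] = √[1237² + (182.3 + 666.3)²] = 1501 N/mm.
Capacity per unit length: r_n/Ω = (1/2.0) × 0.6 × 550 × (0.707 × 12) = 1400 N/mm.
1501 > 1400 → NOT adequate.

f_max ≈ 1500 N/mm; NOT adequate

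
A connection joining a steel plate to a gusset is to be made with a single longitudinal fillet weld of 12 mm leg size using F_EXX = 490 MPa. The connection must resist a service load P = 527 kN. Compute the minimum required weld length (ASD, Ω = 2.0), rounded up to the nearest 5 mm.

Throat t_e = 0.707 × 12 = 8.484 mm.
r_n/Ω = (0.6 × 490 × 8.484) / 2.0 = 1247 N/mm = 1.247 kN/mm.
L_req = P / (r_n/Ω) = 527 / 1.247 = 422.6 mm total.
Round up → use L = 425 mm.

L = 425 mm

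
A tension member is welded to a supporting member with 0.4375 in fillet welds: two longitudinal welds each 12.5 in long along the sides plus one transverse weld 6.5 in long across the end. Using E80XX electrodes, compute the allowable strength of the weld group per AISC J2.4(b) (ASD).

E80XX → F_EXX = 80 ksi.
t_e = 0.707 × 0.4375 = 0.3093 in.
R_nwl = 0.6 × 80 × 0.3093 × 25 = 371.2 kip (longitudinal, 2 welds).
R_nwt = 0.6 × 80 × 0.3093 × 6.5 = 96.51 kip (transverse, base value).
(i) R_nwl + R_nwt = 467.7 kip; (ii) 0.85 R_nwl + 1.5 R_nwt = 460.3 kip.
R_n = max = 467.7 kip [governs: (i)]; R_n/Ω = 233.8 kip.

R_n/Ω ≈ 234 kip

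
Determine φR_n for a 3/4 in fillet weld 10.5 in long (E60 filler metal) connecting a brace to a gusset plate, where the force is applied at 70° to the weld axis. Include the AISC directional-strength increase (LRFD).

E60XX → F_EXX = 60 ksi.
t_e = 0.707 × 0.75 = 0.5302 in; A_we = 0.5302 × 10.5 = 5.568 in².
Directional factor: 1.0 + 0.5 sin^1.5(70°) = 1.455.
F_nw = 0.6 × 60 × 1.455 = 52.4 ksi.
φR_n = 0.75 × 52.4 × 5.568 = 218.8 kips.

φR_n ≈ 219 kips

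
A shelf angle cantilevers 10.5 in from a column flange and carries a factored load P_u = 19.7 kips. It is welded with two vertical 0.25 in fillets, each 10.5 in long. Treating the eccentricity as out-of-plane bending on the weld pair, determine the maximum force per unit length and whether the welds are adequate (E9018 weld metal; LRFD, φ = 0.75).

E90XX → F_EXX = 90 ksi.
L_w = 2 × 10.5 = 21 in; section modulus (unit throat) S = 2 × L²/6 = 36.75 in².
Direct shear f_v = P/L_w = 19.7/21 = 0.9381 kip/in.
Moment M = P × e = 19.7 × 10.5 = 206.85 kip·in; bending f_b = M/S = 5.629 kip/in.
f_max = √(f_v² + f_b²) = √(0.9381² + 5.629²) = 5.706 kip/in.
φr_n = 0.75 × 0.6 × 90 × (0.707 × 0.25) = 7.158 kip/in → adequate.

f_max ≈ 5.71 kip/in; adequate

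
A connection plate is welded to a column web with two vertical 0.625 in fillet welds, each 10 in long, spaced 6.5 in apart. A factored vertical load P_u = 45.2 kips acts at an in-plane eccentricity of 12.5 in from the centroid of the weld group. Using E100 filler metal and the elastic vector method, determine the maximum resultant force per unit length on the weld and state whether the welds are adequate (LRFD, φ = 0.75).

f_max ≈ 10.3 kip/in; adequate

E100XX → F_EXX = 100 ksi.
Total weld length L_w = 20 in. Treat welds as unit-width lines.
Polar moment about centroid: J = 2[d³/12 + d(b/2)²] = 2[10³/12 + 10×3.25²] = 377.9 in³.
Direct shear f_v = P/L_w = 45.2 / 20 = 2.26 kip/in (vertical).
Torsion M = P·e = 45.2 × 12.5 = 565 kip·in.
Critical point at (x, y) = (3.25, 5) from centroid. f_tx = M·y/J = 7.475 kip/in; f_ty = M·x/J = 4.859 kip/in.
Resultant f_max = √[f_tx² + (f_v + f_ty)²] = √[7.475² + (2.26 + 4.859)²] = 10.32 kip/in.
Capacity per unit length: φr_n = 0.75 × 0.6 × 100 × (0.707 × 0.625) = 19.88 kip/in.
10.32 ≤ 19.88 → adequate.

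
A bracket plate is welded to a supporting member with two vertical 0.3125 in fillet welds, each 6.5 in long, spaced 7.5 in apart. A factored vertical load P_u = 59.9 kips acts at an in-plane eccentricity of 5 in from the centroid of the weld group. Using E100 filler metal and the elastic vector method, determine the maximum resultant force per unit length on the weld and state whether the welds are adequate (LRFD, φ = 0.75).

f_max ≈ 10.4 kip/in; NOT adequate

E100XX → F_EXX = 100 ksi.
Total weld length L_w = 13 in. Treat welds as unit-width lines.
Polar moment about centroid: J = 2[d³/12 + d(b/2)²] = 2[6.5³/12 + 6.5×3.75²] = 228.6 in³.
Direct shear f_v = P/L_w = 59.9 / 13 = 4.608 kip/in (vertical).
Torsion M = P·e = 59.9 × 5 = 299.5 kip·in.
Critical point at (x, y) = (3.75, 3.25) from centroid. f_tx = M·y/J = 4.258 kip/in; f_ty = M·x/J = 4.913 kip/in.
Resultant f_max = √[f_tx² + (f_v + f_ty)²] = √[4.258² + (4.608 + 4.913)²] = 10.43 kip/in.
Capacity per unit length: φr_n = 0.75 × 0.6 × 100 × (0.707 × 0.3125) = 9.942 kip/in.
10.43 > 9.942 → NOT adequate.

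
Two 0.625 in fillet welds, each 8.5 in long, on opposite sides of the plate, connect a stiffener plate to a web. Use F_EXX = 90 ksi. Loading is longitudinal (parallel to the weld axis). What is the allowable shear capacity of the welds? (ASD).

Effective throat t_e = 0.707 × 0.625 = 0.4419 in.
Total length L = 17 in; A_we = 0.4419 × 17 = 7.512 in².
F_nw = 0.6 F_EXX = 0.6 × 90 = 54 ksi.
R_n = 54 × 7.512 = 405.6 kips; R_n/Ω = 405.6/2.0 = 202.8 kips.

R_n/Ω ≈ 203 kips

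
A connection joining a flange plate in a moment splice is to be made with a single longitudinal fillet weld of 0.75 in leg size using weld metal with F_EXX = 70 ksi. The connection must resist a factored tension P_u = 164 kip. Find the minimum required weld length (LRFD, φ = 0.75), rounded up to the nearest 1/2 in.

L = 10 in

Throat t_e = 0.707 × 0.75 = 0.5302 in.
φr_n = 0.75 × 0.6 × 70 × 0.5302 = 16.7 kip/in.
L_req = P_u / φr_n = 164 / 16.7 = 9.819 in total.
Round up → use L = 10 in.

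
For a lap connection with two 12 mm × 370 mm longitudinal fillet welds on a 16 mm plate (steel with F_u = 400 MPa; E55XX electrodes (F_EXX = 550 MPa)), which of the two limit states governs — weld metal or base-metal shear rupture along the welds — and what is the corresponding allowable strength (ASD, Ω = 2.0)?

R_n/Ω ≈ 1040 kN (weld metal governs)

t_e = 0.707 × 12 = 8.484 mm; L = 740 mm.
Weld metal: R_n/Ω = (1/2.0) × 0.6 × 550 × 8.484 × 740 × 10⁻³ = 1036 kN.
Base metal (shear rupture): R_n/Ω = (1/2.0) × 0.6 × 400 × 16 × 740 × 10⁻³ = 1421 kN.
Governing: weld metal.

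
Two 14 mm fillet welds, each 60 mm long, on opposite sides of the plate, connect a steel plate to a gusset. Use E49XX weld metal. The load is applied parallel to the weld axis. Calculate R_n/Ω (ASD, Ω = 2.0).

R_n/Ω ≈ 175 kN

E49XX → F_EXX = 490 MPa.
Effective throat t_e = 0.707 × 14 = 9.898 mm.
Total length L = 120 mm; A_we = 9.898 × 120 = 1188 mm².
F_nw = 0.6 F_EXX = 0.6 × 490 = 294 MPa.
R_n = 294 × 1188 × 10⁻³ = 349.2 kN; R_n/Ω = 349.2/2.0 = 174.6 kN.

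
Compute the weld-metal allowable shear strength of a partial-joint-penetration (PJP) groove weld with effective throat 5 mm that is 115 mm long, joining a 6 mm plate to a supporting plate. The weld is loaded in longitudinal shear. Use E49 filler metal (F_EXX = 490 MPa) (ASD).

Effective throat (given) t_e = 5 mm.
A_we = 5 × 115 = 575 mm².
F_nw = 0.6 F_EXX = 294 MPa.
R_n/Ω = (294 × 575) / 2.0 × 10⁻³ = 84.53 kN.

R_n/Ω ≈ 84.5 kN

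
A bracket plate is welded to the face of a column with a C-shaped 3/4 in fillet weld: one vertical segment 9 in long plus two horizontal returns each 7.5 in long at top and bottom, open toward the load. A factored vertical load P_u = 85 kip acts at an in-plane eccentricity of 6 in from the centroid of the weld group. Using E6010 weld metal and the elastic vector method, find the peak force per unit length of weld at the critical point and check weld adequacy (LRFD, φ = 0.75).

E60XX → F_EXX = 60 ksi.
Total weld length L_w = 24 in. Treat welds as unit-width lines.
Centroid: x̄ = 2×7.5×3.75 / 24 = 2.344 in from the vertical weld.
Polar moment about centroid: J = I_x + I_y = [9³/12 + 2×7.5×4.5²] + [9×2.344² + 2(7.5³/12 + 7.5×1.406²)] = 513.9 in³.
Direct shear f_v = P/L_w = 85 / 24 = 3.542 kip/in (vertical).
Torsion M = P·e = 85 × 6 = 510 kip·in.
Critical point at (x, y) = (5.156, 4.5) from centroid. f_tx = M·y/J = 4.466 kip/in; f_ty = M·x/J = 5.117 kip/in.
Resultant f_max = √[f_tx² + (f_v + f_ty)²] = √[4.466² + (3.542 + 5.117)²] = 9.742 kip/in.
Capacity per unit length: φr_n = 0.75 × 0.6 × 60 × (0.707 × 0.75) = 14.32 kip/in.
9.742 ≤ 14.32 → adequate.

f_max ≈ 9.74 kip/in; adequate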